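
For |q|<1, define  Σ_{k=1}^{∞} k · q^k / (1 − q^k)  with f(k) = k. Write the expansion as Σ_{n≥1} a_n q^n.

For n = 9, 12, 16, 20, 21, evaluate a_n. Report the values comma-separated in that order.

d|9:{1,3,9}  Σf=1+3+9=13
[q^12] f(1)=1,f(2)=2,f(3)=3,f(4)=4,f(6)=6,f(12)=12 ⇒ 28
n=16: 1·16 2·8 4·4 8·2 16·1  f→[1+2+4+8+16]=31
[q^20] f(1)=1,f(2)=2,f(4)=4,f(5)=5,f(10)=10,f(20)=20 ⇒ 42
q^21  k|21↦f(k): 1:1 3:3 7:7 21:21  a_21=32

13, 28, 31, 42, 32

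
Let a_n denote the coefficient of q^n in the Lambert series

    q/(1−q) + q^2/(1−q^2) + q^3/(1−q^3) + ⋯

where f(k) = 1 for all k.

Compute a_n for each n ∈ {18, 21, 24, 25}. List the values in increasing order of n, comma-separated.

[q^18] f(18)=1,f(9)=1,f(6)=1,f(3)=1,f(2)=1,f(1)=1 ⇒ 6
[q^21] f(21)=1,f(7)=1,f(3)=1,f(1)=1 ⇒ 4
d|24:{1,2,3,4,6,8,12,24}  Σf=1+1+1+1+1+1+1+1=8
d|25:{25,5,1}  Σf=1+1+1=3

6, 4, 8, 3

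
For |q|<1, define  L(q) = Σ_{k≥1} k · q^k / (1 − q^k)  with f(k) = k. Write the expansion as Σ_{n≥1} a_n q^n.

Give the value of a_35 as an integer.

q^35  k|35↦f(k): 35:35 7:7 5:5 1:1  a_35=48

a_35 = 48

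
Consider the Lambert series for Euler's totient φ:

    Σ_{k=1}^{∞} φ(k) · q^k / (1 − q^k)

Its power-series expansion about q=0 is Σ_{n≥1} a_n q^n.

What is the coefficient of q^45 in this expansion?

[q^45] φ(45)=24,φ(15)=8,φ(9)=6,φ(5)=4,φ(3)=2,φ(1)=1 ⇒ 45

a_45 = 45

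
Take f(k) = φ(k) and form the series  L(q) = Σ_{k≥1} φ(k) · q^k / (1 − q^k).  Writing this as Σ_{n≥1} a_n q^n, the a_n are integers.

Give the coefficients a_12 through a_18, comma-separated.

q^12  k|12↦φ(k): 1:1 2:1 3:2 4:2 6:2 12:4  a_12=12
q^13  k|13↦φ(k): 1:1 13:12  a_13=13
[q^14] φ(1)=1,φ(2)=1,φ(7)=6,φ(14)=6 ⇒ 14
q^15  k|15↦φ(k): 15:8 5:4 3:2 1:1  a_15=15
q^16  k|16↦φ(k): 16:8 8:4 4:2 2:1 1:1  a_16=16
d|17:{1,17}  Σφ=1+16=17
d|18:{1,2,3,6,9,18}  Σφ=1+1+2+2+6+6=18

12, 13, 14, 15, 16, 17, 18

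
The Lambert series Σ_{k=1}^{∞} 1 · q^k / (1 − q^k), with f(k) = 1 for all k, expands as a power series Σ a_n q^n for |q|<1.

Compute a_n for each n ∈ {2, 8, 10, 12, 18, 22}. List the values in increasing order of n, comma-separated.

q^2  k|2↦f(k): 2:1 1:1  a_2=2
[q^8] f(1)=1,f(2)=1,f(4)=1,f(8)=1 ⇒ 4
q^10  k|10↦f(k): 1:1 2:1 5:1 10:1  a_10=4
[q^12] f(12)=1,f(6)=1,f(4)=1,f(3)=1,f(2)=1,f(1)=1 ⇒ 6
[q^18] f(18)=1,f(9)=1,f(6)=1,f(3)=1,f(2)=1,f(1)=1 ⇒ 6
d|22:{1,2,11,22}  Σf=1+1+1+1=4

2, 4, 4, 6, 6, 4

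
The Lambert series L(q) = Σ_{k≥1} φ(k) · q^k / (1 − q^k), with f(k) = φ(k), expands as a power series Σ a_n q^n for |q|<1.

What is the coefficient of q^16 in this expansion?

n=16: 16·1 8·2 4·4 2·8 1·16  φ→[8+4+2+1+1]=16

a_16 = 16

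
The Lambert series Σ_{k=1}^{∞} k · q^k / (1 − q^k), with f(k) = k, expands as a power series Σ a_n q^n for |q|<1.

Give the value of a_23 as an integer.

[q^23] f(1)=1,f(23)=23 ⇒ 24

a_23 = 24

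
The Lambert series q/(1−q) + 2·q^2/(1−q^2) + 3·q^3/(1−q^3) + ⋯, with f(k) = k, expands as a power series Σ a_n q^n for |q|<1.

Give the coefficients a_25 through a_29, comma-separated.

n=25: 1·25 5·5 25·1  f→[1+5+25]=31
d|26:{26,13,2,1}  Σf=26+13+2+1=42
q^27  k|27↦f(k): 27:27 9:9 3:3 1:1  a_27=40
[q^28] f(1)=1,f(2)=2,f(4)=4,f(7)=7,f(14)=14,f(28)=28 ⇒ 56
n=29: 1·29 29·1  f→[1+29]=30

31, 42, 40, 56, 30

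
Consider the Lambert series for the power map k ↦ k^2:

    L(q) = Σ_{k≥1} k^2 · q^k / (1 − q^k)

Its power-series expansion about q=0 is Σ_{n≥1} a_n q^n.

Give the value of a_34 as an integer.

a_34 = 1450

n=34: 34·1 17·2 2·17 1·34  f→[1156+289+4+1]=1450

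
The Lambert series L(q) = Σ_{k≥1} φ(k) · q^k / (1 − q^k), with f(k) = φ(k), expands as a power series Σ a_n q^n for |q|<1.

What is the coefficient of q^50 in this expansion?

[q^50] φ(50)=20,φ(25)=20,φ(10)=4,φ(5)=4,φ(2)=1,φ(1)=1 ⇒ 50

a_50 = 50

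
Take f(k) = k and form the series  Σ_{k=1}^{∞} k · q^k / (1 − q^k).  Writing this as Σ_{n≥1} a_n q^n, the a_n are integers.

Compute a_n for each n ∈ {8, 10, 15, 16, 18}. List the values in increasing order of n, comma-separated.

15, 18, 24, 31, 39

q^8  k|8↦f(k): 1:1 2:2 4:4 8:8  a_8=15
[q^10] f(1)=1,f(2)=2,f(5)=5,f(10)=10 ⇒ 18
[q^15] f(15)=15,f(5)=5,f(3)=3,f(1)=1 ⇒ 24
q^16  k|16↦f(k): 16:16 8:8 4:4 2:2 1:1  a_16=31
n=18: 18·1 9·2 6·3 3·6 2·9 1·18  f→[18+9+6+3+2+1]=39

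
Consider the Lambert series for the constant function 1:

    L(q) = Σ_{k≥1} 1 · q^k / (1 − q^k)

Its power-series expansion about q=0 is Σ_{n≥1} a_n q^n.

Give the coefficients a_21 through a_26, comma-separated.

[q^21] f(21)=1,f(7)=1,f(3)=1,f(1)=1 ⇒ 4
d|22:{22,11,2,1}  Σf=1+1+1+1=4
d|23:{23,1}  Σf=1+1=2
d|24:{1,2,3,4,6,8,12,24}  Σf=1+1+1+1+1+1+1+1=8
q^25  k|25↦f(k): 25:1 5:1 1:1  a_25=3
[q^26] f(1)=1,f(2)=1,f(13)=1,f(26)=1 ⇒ 4

4, 4, 2, 8, 3, 4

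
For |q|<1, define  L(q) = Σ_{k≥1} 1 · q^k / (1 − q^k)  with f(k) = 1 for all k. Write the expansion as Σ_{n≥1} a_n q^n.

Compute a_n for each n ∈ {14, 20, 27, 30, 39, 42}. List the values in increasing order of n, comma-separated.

q^14  k|14↦f(k): 14:1 7:1 2:1 1:1  a_14=4
n=20: 20·1 10·2 5·4 4·5 2·10 1·20  f→[1+1+1+1+1+1]=6
d|27:{1,3,9,27}  Σf=1+1+1+1=4
q^30  k|30↦f(k): 30:1 15:1 10:1 6:1 5:1 3:1 2:1 1:1  a_30=8
n=39: 1·39 3·13 13·3 39·1  f→[1+1+1+1]=4
d|42:{1,2,3,6,7,14,21,42}  Σf=1+1+1+1+1+1+1+1=8

4, 6, 4, 8, 4, 8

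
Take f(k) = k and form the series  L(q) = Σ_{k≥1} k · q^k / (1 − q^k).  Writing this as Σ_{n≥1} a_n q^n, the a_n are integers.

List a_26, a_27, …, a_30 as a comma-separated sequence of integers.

d|26:{26,13,2,1}  Σf=26+13+2+1=42
n=27: 1·27 3·9 9·3 27·1  f→[1+3+9+27]=40
d|28:{28,14,7,4,2,1}  Σf=28+14+7+4+2+1=56
n=29: 1·29 29·1  f→[1+29]=30
n=30: 1·30 2·15 3·10 5·6 6·5 10·3 15·2 30·1  f→[1+2+3+5+6+10+15+30]=72

42, 40, 56, 30, 72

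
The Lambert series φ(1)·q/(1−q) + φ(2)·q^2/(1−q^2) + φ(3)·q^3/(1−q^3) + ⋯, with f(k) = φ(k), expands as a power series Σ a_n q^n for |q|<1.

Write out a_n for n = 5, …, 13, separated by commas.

n=5: 1·5 5·1  φ→[1+4]=5
d|6:{6,3,2,1}  Σφ=2+2+1+1=6
n=7: 1·7 7·1  φ→[1+6]=7
d|8:{8,4,2,1}  Σφ=4+2+1+1=8
n=9: 9·1 3·3 1·9  φ→[6+2+1]=9
n=10: 1·10 2·5 5·2 10·1  φ→[1+1+4+4]=10
n=11: 1·11 11·1  φ→[1+10]=11
q^12  k|12↦φ(k): 12:4 6:2 4:2 3:2 2:1 1:1  a_12=12
[q^13] φ(1)=1,φ(13)=12 ⇒ 13

5, 6, 7, 8, 9, 10, 11, 12, 13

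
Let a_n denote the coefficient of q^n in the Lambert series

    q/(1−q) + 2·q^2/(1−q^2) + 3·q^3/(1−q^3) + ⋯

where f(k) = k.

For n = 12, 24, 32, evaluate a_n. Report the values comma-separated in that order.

q^12  k|12↦f(k): 1:1 2:2 3:3 4:4 6:6 12:12  a_12=28
[q^24] f(1)=1,f(2)=2,f(3)=3,f(4)=4,f(6)=6,f(8)=8,f(12)=12,f(24)=24 ⇒ 60
d|32:{1,2,4,8,16,32}  Σf=1+2+4+8+16+32=63

28, 60, 63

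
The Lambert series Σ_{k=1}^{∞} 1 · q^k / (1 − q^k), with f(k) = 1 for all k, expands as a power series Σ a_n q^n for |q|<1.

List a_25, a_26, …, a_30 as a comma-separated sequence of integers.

3, 4, 4, 6, 2, 8

n=25: 1·25 5·5 25·1  f→[1+1+1]=3
[q^26] f(26)=1,f(13)=1,f(2)=1,f(1)=1 ⇒ 4
d|27:{1,3,9,27}  Σf=1+1+1+1=4
d|28:{28,14,7,4,2,1}  Σf=1+1+1+1+1+1=6
q^29  k|29↦f(k): 1:1 29:1  a_29=2
d|30:{30,15,10,6,5,3,2,1}  Σf=1+1+1+1+1+1+1+1=8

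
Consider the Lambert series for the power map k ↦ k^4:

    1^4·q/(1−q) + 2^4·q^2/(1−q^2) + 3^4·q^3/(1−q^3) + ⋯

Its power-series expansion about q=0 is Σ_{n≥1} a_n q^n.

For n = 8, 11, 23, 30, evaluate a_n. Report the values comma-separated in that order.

[q^8] f(8)=4096,f(4)=256,f(2)=16,f(1)=1 ⇒ 4369
q^11  k|11↦f(k): 11:14641 1:1  a_11=14642
d|23:{23,1}  Σf=279841+1=279842
d|30:{1,2,3,5,6,10,15,30}  Σf=1+16+81+625+1296+10000+50625+810000=872644

4369, 14642, 279842, 872644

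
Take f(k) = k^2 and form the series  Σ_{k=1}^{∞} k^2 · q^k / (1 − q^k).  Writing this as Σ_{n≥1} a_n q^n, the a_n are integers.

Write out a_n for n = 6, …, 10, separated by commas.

50, 50, 85, 91, 130

q^6  k|6↦f(k): 1:1 2:4 3:9 6:36  a_6=50
d|7:{1,7}  Σf=1+49=50
[q^8] f(1)=1,f(2)=4,f(4)=16,f(8)=64 ⇒ 85
d|9:{1,3,9}  Σf=1+9+81=91
q^10  k|10↦f(k): 10:100 5:25 2:4 1:1  a_10=130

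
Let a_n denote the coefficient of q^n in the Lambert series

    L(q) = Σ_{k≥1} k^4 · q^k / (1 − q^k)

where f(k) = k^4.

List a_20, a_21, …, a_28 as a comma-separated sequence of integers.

170898, 196964, 248914, 279842, 358258, 391251, 485554, 538084, 655746

d|20:{20,10,5,4,2,1}  Σf=160000+10000+625+256+16+1=170898
n=21: 1·21 3·7 7·3 21·1  f→[1+81+2401+194481]=196964
[q^22] f(22)=234256,f(11)=14641,f(2)=16,f(1)=1 ⇒ 248914
n=23: 23·1 1·23  f→[279841+1]=279842
n=24: 24·1 12·2 8·3 6·4 4·6 3·8 2·12 1·24  f→[331776+20736+4096+1296+256+81+16+1]=358258
q^25  k|25↦f(k): 25:390625 5:625 1:1  a_25=391251
n=26: 26·1 13·2 2·13 1·26  f→[456976+28561+16+1]=485554
[q^27] f(1)=1,f(3)=81,f(9)=6561,f(27)=531441 ⇒ 538084
q^28  k|28↦f(k): 1:1 2:16 4:256 7:2401 14:38416 28:614656  a_28=655746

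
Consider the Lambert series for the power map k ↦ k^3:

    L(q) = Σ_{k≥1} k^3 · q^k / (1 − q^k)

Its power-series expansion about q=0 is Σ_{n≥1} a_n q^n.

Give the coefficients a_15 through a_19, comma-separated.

3528, 4681, 4914, 6813, 6860

q^15  k|15↦f(k): 15:3375 5:125 3:27 1:1  a_15=3528
n=16: 16·1 8·2 4·4 2·8 1·16  f→[4096+512+64+8+1]=4681
q^17  k|17↦f(k): 1:1 17:4913  a_17=4914
[q^18] f(1)=1,f(2)=8,f(3)=27,f(6)=216,f(9)=729,f(18)=5832 ⇒ 6813
n=19: 19·1 1·19  f→[6859+1]=6860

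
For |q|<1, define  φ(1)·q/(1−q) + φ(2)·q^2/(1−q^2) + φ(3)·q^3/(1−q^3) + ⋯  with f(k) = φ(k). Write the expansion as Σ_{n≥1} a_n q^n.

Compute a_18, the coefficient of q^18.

q^18  k|18↦φ(k): 18:6 9:6 6:2 3:2 2:1 1:1  a_18=18

a_18 = 18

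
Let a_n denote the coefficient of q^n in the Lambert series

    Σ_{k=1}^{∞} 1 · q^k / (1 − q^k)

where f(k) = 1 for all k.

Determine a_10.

a_10 = 4

[q^10] f(10)=1,f(5)=1,f(2)=1,f(1)=1 ⇒ 4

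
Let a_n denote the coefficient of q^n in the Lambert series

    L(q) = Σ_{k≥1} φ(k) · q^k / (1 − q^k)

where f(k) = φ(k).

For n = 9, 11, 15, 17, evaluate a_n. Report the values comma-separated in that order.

q^9  k|9↦φ(k): 9:6 3:2 1:1  a_9=9
n=11: 11·1 1·11  φ→[10+1]=11
q^15  k|15↦φ(k): 1:1 3:2 5:4 15:8  a_15=15
[q^17] φ(17)=16,φ(1)=1 ⇒ 17

9, 11, 15, 17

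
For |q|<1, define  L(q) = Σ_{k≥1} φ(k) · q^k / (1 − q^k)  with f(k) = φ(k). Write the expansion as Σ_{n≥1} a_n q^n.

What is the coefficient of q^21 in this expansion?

n=21: 1·21 3·7 7·3 21·1  φ→[1+2+6+12]=21

a_21 = 21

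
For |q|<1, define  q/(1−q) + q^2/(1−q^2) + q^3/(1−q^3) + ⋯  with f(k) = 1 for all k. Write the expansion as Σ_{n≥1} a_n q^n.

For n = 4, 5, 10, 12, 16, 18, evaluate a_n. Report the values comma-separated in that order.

[q^4] f(4)=1,f(2)=1,f(1)=1 ⇒ 3
d|5:{1,5}  Σf=1+1=2
[q^10] f(10)=1,f(5)=1,f(2)=1,f(1)=1 ⇒ 4
[q^12] f(1)=1,f(2)=1,f(3)=1,f(4)=1,f(6)=1,f(12)=1 ⇒ 6
q^16  k|16↦f(k): 1:1 2:1 4:1 8:1 16:1  a_16=5
q^18  k|18↦f(k): 1:1 2:1 3:1 6:1 9:1 18:1  a_18=6

3, 2, 4, 6, 5, 6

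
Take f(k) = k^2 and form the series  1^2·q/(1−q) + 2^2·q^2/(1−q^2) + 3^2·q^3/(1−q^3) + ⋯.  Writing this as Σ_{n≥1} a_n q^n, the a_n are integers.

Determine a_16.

a_16 = 341

n=16: 1·16 2·8 4·4 8·2 16·1  f→[1+4+16+64+256]=341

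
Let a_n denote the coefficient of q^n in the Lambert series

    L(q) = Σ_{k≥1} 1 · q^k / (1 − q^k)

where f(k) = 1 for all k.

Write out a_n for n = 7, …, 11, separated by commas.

2, 4, 3, 4, 2

n=7: 7·1 1·7  f→[1+1]=2
[q^8] f(8)=1,f(4)=1,f(2)=1,f(1)=1 ⇒ 4
q^9  k|9↦f(k): 1:1 3:1 9:1  a_9=3
d|10:{10,5,2,1}  Σf=1+1+1+1=4
d|11:{11,1}  Σf=1+1=2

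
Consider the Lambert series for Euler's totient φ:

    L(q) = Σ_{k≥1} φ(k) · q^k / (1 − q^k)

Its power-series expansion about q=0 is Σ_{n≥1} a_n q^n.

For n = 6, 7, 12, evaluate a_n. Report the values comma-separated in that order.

d|6:{1,2,3,6}  Σφ=1+1+2+2=6
q^7  k|7↦φ(k): 7:6 1:1  a_7=7
d|12:{1,2,3,4,6,12}  Σφ=1+1+2+2+2+4=12

6, 7, 12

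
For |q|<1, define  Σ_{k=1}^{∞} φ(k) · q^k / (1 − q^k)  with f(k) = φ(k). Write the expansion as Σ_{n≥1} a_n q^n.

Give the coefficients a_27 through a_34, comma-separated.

q^27  k|27↦φ(k): 27:18 9:6 3:2 1:1  a_27=27
q^28  k|28↦φ(k): 28:12 14:6 7:6 4:2 2:1 1:1  a_28=28
d|29:{29,1}  Σφ=28+1=29
d|30:{30,15,10,6,5,3,2,1}  Σφ=8+8+4+2+4+2+1+1=30
[q^31] φ(31)=30,φ(1)=1 ⇒ 31
n=32: 1·32 2·16 4·8 8·4 16·2 32·1  φ→[1+1+2+4+8+16]=32
q^33  k|33↦φ(k): 33:20 11:10 3:2 1:1  a_33=33
d|34:{34,17,2,1}  Σφ=16+16+1+1=34

27, 28, 29, 30, 31, 32, 33, 34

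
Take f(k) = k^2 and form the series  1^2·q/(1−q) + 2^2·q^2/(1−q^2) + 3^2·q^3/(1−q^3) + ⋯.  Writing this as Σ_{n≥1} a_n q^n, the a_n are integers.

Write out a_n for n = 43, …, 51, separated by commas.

n=43: 1·43 43·1  f→[1+1849]=1850
n=44: 1·44 2·22 4·11 11·4 22·2 44·1  f→[1+4+16+121+484+1936]=2562
d|45:{1,3,5,9,15,45}  Σf=1+9+25+81+225+2025=2366
q^46  k|46↦f(k): 46:2116 23:529 2:4 1:1  a_46=2650
q^47  k|47↦f(k): 47:2209 1:1  a_47=2210
[q^48] f(48)=2304,f(24)=576,f(16)=256,f(12)=144,f(8)=64,f(6)=36,f(4)=16,f(3)=9,f(2)=4,f(1)=1 ⇒ 3410
[q^49] f(1)=1,f(7)=49,f(49)=2401 ⇒ 2451
[q^50] f(50)=2500,f(25)=625,f(10)=100,f(5)=25,f(2)=4,f(1)=1 ⇒ 3255
[q^51] f(1)=1,f(3)=9,f(17)=289,f(51)=2601 ⇒ 2900

1850, 2562, 2366, 2650, 2210, 3410, 2451, 3255, 2900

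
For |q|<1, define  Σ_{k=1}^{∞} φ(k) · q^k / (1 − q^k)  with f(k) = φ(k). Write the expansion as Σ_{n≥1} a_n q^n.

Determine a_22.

n=22: 22·1 11·2 2·11 1·22  φ→[10+10+1+1]=22

a_22 = 22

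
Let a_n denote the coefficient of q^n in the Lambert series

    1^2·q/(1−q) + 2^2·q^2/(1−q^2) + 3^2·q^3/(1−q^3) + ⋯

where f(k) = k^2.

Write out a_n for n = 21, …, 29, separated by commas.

n=21: 21·1 7·3 3·7 1·21  f→[441+49+9+1]=500
q^22  k|22↦f(k): 1:1 2:4 11:121 22:484  a_22=610
q^23  k|23↦f(k): 1:1 23:529  a_23=530
q^24  k|24↦f(k): 1:1 2:4 3:9 4:16 6:36 8:64 12:144 24:576  a_24=850
d|25:{1,5,25}  Σf=1+25+625=651
q^26  k|26↦f(k): 1:1 2:4 13:169 26:676  a_26=850
[q^27] f(27)=729,f(9)=81,f(3)=9,f(1)=1 ⇒ 820
[q^28] f(28)=784,f(14)=196,f(7)=49,f(4)=16,f(2)=4,f(1)=1 ⇒ 1050
n=29: 29·1 1·29  f→[841+1]=842

500, 610, 530, 850, 651, 850, 820, 1050, 842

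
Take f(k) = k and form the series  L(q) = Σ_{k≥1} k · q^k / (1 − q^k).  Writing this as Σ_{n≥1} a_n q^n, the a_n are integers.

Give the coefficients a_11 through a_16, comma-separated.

q^11  k|11↦f(k): 1:1 11:11  a_11=12
[q^12] f(12)=12,f(6)=6,f(4)=4,f(3)=3,f(2)=2,f(1)=1 ⇒ 28
n=13: 1·13 13·1  f→[1+13]=14
[q^14] f(14)=14,f(7)=7,f(2)=2,f(1)=1 ⇒ 24
q^15  k|15↦f(k): 1:1 3:3 5:5 15:15  a_15=24
[q^16] f(1)=1,f(2)=2,f(4)=4,f(8)=8,f(16)=16 ⇒ 31

12, 28, 14, 24, 24, 31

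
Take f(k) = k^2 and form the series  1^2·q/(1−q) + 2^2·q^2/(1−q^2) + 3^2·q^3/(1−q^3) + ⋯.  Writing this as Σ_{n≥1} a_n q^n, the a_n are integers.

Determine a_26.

a_26 = 850

[q^26] f(1)=1,f(2)=4,f(13)=169,f(26)=676 ⇒ 850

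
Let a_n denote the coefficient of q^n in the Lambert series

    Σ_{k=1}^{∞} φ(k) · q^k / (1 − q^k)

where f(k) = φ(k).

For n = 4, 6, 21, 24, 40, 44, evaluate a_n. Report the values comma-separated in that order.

[q^4] φ(4)=2,φ(2)=1,φ(1)=1 ⇒ 4
n=6: 1·6 2·3 3·2 6·1  φ→[1+1+2+2]=6
q^21  k|21↦φ(k): 1:1 3:2 7:6 21:12  a_21=21
d|24:{24,12,8,6,4,3,2,1}  Σφ=8+4+4+2+2+2+1+1=24
n=40: 40·1 20·2 10·4 8·5 5·8 4·10 2·20 1·40  φ→[16+8+4+4+4+2+1+1]=40
d|44:{44,22,11,4,2,1}  Σφ=20+10+10+2+1+1=44

4, 6, 21, 24, 40, 44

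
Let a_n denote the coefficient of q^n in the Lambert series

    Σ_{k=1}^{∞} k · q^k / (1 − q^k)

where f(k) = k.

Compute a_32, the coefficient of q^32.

a_32 = 63

q^32  k|32↦f(k): 1:1 2:2 4:4 8:8 16:16 32:32  a_32=63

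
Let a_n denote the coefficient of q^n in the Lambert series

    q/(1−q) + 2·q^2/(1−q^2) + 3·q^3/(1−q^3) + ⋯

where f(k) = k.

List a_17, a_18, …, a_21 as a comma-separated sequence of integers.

18, 39, 20, 42, 32

[q^17] f(17)=17,f(1)=1 ⇒ 18
[q^18] f(18)=18,f(9)=9,f(6)=6,f(3)=3,f(2)=2,f(1)=1 ⇒ 39
n=19: 1·19 19·1  f→[1+19]=20
n=20: 1·20 2·10 4·5 5·4 10·2 20·1  f→[1+2+4+5+10+20]=42
d|21:{21,7,3,1}  Σf=21+7+3+1=32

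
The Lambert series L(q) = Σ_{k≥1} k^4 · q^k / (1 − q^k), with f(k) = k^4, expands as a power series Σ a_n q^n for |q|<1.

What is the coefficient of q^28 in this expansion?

[q^28] f(1)=1,f(2)=16,f(4)=256,f(7)=2401,f(14)=38416,f(28)=614656 ⇒ 655746

a_28 = 655746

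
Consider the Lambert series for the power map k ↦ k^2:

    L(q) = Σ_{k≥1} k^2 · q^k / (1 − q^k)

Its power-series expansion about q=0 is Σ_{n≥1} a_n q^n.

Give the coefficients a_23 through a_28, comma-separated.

530, 850, 651, 850, 820, 1050

d|23:{1,23}  Σf=1+529=530
[q^24] f(1)=1,f(2)=4,f(3)=9,f(4)=16,f(6)=36,f(8)=64,f(12)=144,f(24)=576 ⇒ 850
d|25:{1,5,25}  Σf=1+25+625=651
n=26: 1·26 2·13 13·2 26·1  f→[1+4+169+676]=850
d|27:{27,9,3,1}  Σf=729+81+9+1=820
q^28  k|28↦f(k): 28:784 14:196 7:49 4:16 2:4 1:1  a_28=1050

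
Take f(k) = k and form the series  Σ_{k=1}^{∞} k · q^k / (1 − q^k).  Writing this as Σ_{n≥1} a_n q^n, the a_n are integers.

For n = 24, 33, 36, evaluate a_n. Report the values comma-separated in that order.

n=24: 24·1 12·2 8·3 6·4 4·6 3·8 2·12 1·24  f→[24+12+8+6+4+3+2+1]=60
d|33:{33,11,3,1}  Σf=33+11+3+1=48
d|36:{36,18,12,9,6,4,3,2,1}  Σf=36+18+12+9+6+4+3+2+1=91

60, 48, 91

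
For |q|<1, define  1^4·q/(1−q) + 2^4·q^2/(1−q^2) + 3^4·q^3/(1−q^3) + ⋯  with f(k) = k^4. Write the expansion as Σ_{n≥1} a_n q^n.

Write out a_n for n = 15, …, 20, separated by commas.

d|15:{1,3,5,15}  Σf=1+81+625+50625=51332
q^16  k|16↦f(k): 1:1 2:16 4:256 8:4096 16:65536  a_16=69905
[q^17] f(1)=1,f(17)=83521 ⇒ 83522
n=18: 1·18 2·9 3·6 6·3 9·2 18·1  f→[1+16+81+1296+6561+104976]=112931
q^19  k|19↦f(k): 1:1 19:130321  a_19=130322
q^20  k|20↦f(k): 20:160000 10:10000 5:625 4:256 2:16 1:1  a_20=170898

51332, 69905, 83522, 112931, 130322, 170898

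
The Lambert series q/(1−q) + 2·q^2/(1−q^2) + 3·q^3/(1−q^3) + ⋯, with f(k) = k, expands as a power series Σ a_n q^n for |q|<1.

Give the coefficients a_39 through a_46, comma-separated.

56, 90, 42, 96, 44, 84, 78, 72

q^39  k|39↦f(k): 39:39 13:13 3:3 1:1  a_39=56
n=40: 40·1 20·2 10·4 8·5 5·8 4·10 2·20 1·40  f→[40+20+10+8+5+4+2+1]=90
[q^41] f(41)=41,f(1)=1 ⇒ 42
n=42: 42·1 21·2 14·3 7·6 6·7 3·14 2·21 1·42  f→[42+21+14+7+6+3+2+1]=96
d|43:{43,1}  Σf=43+1=44
[q^44] f(44)=44,f(22)=22,f(11)=11,f(4)=4,f(2)=2,f(1)=1 ⇒ 84
n=45: 1·45 3·15 5·9 9·5 15·3 45·1  f→[1+3+5+9+15+45]=78
[q^46] f(46)=46,f(23)=23,f(2)=2,f(1)=1 ⇒ 72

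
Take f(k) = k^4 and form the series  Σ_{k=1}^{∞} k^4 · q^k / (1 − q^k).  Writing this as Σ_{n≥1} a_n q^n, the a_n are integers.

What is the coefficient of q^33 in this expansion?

a_33 = 1200644

[q^33] f(33)=1185921,f(11)=14641,f(3)=81,f(1)=1 ⇒ 1200644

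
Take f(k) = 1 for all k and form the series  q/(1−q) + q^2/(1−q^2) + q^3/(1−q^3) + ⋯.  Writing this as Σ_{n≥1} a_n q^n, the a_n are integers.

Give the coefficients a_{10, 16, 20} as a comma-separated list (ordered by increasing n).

d|10:{1,2,5,10}  Σf=1+1+1+1=4
[q^16] f(16)=1,f(8)=1,f(4)=1,f(2)=1,f(1)=1 ⇒ 5
n=20: 20·1 10·2 5·4 4·5 2·10 1·20  f→[1+1+1+1+1+1]=6

4, 5, 6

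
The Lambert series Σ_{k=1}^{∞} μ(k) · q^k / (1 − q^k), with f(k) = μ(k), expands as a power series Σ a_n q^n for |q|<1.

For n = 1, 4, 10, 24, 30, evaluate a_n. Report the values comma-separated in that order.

1, 0, 0, 0, 0

[q^1] μ(1)=1 ⇒ 1
n=4: 4·1 2·2 1·4  μ→[0+(-1)+1]=0
d|10:{1,2,5,10}  Σμ=1+(-1)+(-1)+1=0
n=24: 1·24 2·12 3·8 4·6 6·4 8·3 12·2 24·1  μ→[1+(-1)+(-1)+0+1+0+0+0]=0
d|30:{30,15,10,6,5,3,2,1}  Σμ=(-1)+1+1+1+(-1)+(-1)+(-1)+1=0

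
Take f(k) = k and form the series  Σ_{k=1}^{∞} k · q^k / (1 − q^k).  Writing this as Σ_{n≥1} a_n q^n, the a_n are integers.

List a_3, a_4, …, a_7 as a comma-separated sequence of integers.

q^3  k|3↦f(k): 3:3 1:1  a_3=4
d|4:{1,2,4}  Σf=1+2+4=7
q^5  k|5↦f(k): 5:5 1:1  a_5=6
[q^6] f(1)=1,f(2)=2,f(3)=3,f(6)=6 ⇒ 12
[q^7] f(1)=1,f(7)=7 ⇒ 8

4, 7, 6, 12, 8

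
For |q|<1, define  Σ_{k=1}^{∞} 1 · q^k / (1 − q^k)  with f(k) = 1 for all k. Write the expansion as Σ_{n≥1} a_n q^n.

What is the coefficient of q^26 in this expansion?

a_26 = 4

n=26: 1·26 2·13 13·2 26·1  f→[1+1+1+1]=4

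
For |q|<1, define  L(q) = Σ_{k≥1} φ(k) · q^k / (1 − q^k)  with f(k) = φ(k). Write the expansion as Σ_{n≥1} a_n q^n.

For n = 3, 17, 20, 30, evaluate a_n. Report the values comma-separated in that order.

d|3:{1,3}  Σφ=1+2=3
q^17  k|17↦φ(k): 17:16 1:1  a_17=17
[q^20] φ(20)=8,φ(10)=4,φ(5)=4,φ(4)=2,φ(2)=1,φ(1)=1 ⇒ 20
q^30  k|30↦φ(k): 1:1 2:1 3:2 5:4 6:2 10:4 15:8 30:8  a_30=30

3, 17, 20, 30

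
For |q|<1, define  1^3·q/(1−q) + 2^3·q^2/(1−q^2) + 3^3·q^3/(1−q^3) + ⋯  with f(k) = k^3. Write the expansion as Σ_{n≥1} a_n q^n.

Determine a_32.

a_32 = 37449

n=32: 1·32 2·16 4·8 8·4 16·2 32·1  f→[1+8+64+512+4096+32768]=37449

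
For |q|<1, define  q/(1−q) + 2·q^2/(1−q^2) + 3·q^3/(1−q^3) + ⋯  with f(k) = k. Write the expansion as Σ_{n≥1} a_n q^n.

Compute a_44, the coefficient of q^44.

n=44: 44·1 22·2 11·4 4·11 2·22 1·44  f→[44+22+11+4+2+1]=84

a_44 = 84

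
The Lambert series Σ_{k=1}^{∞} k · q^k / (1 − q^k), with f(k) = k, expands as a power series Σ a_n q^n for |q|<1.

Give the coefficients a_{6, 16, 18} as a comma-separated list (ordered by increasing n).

d|6:{6,3,2,1}  Σf=6+3+2+1=12
[q^16] f(1)=1,f(2)=2,f(4)=4,f(8)=8,f(16)=16 ⇒ 31
n=18: 1·18 2·9 3·6 6·3 9·2 18·1  f→[1+2+3+6+9+18]=39

12, 31, 39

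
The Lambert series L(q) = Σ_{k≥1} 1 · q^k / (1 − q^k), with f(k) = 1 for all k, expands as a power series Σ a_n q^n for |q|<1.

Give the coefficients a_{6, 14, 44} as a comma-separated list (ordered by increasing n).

4, 4, 6

q^6  k|6↦f(k): 1:1 2:1 3:1 6:1  a_6=4
[q^14] f(1)=1,f(2)=1,f(7)=1,f(14)=1 ⇒ 4
n=44: 1·44 2·22 4·11 11·4 22·2 44·1  f→[1+1+1+1+1+1]=6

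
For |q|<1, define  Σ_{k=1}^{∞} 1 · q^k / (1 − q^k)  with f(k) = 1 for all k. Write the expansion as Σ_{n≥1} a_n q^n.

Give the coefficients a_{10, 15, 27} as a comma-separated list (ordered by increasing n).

[q^10] f(1)=1,f(2)=1,f(5)=1,f(10)=1 ⇒ 4
q^15  k|15↦f(k): 15:1 5:1 3:1 1:1  a_15=4
q^27  k|27↦f(k): 27:1 9:1 3:1 1:1  a_27=4

4, 4, 4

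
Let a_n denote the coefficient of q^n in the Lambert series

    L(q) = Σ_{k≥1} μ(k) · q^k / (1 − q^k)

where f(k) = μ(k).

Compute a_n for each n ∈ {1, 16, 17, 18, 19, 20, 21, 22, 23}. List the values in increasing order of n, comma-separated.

1, 0, 0, 0, 0, 0, 0, 0, 0

[q^1] μ(1)=1 ⇒ 1
n=16: 1·16 2·8 4·4 8·2 16·1  μ→[1+(-1)+0+0+0]=0
d|17:{17,1}  Σμ=(-1)+1=0
[q^18] μ(1)=1,μ(2)=-1,μ(3)=-1,μ(6)=1,μ(9)=0,μ(18)=0 ⇒ 0
n=19: 1·19 19·1  μ→[1+(-1)]=0
n=20: 20·1 10·2 5·4 4·5 2·10 1·20  μ→[0+1+(-1)+0+(-1)+1]=0
d|21:{1,3,7,21}  Σμ=1+(-1)+(-1)+1=0
q^22  k|22↦μ(k): 22:1 11:-1 2:-1 1:1  a_22=0
d|23:{1,23}  Σμ=1+(-1)=0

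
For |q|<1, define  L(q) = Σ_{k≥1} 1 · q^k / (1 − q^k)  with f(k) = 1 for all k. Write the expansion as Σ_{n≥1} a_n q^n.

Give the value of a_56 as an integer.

d|56:{1,2,4,7,8,14,28,56}  Σf=1+1+1+1+1+1+1+1=8

a_56 = 8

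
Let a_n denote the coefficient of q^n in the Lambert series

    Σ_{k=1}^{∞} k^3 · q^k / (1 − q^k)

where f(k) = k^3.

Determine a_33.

a_33 = 37296

d|33:{33,11,3,1}  Σf=35937+1331+27+1=37296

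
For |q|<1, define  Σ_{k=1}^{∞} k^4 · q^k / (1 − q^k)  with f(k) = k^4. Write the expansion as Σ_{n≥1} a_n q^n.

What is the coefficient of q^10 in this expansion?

a_10 = 10642

q^10  k|10↦f(k): 10:10000 5:625 2:16 1:1  a_10=10642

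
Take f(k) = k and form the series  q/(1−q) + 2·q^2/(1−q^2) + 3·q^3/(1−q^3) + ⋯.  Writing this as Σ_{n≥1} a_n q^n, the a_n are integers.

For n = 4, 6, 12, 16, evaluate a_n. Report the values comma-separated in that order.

n=4: 1·4 2·2 4·1  f→[1+2+4]=7
n=6: 1·6 2·3 3·2 6·1  f→[1+2+3+6]=12
q^12  k|12↦f(k): 12:12 6:6 4:4 3:3 2:2 1:1  a_12=28
q^16  k|16↦f(k): 1:1 2:2 4:4 8:8 16:16  a_16=31

7, 12, 28, 31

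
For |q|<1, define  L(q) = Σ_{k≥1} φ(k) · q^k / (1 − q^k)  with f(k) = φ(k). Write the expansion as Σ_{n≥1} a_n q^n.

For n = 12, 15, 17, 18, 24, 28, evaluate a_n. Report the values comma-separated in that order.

[q^12] φ(12)=4,φ(6)=2,φ(4)=2,φ(3)=2,φ(2)=1,φ(1)=1 ⇒ 12
n=15: 1·15 3·5 5·3 15·1  φ→[1+2+4+8]=15
d|17:{1,17}  Σφ=1+16=17
q^18  k|18↦φ(k): 18:6 9:6 6:2 3:2 2:1 1:1  a_18=18
n=24: 1·24 2·12 3·8 4·6 6·4 8·3 12·2 24·1  φ→[1+1+2+2+2+4+4+8]=24
d|28:{1,2,4,7,14,28}  Σφ=1+1+2+6+6+12=28

12, 15, 17, 18, 24, 28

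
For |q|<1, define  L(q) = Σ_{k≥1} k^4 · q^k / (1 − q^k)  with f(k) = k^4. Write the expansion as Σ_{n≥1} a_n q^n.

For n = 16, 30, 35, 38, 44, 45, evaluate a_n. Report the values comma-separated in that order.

d|16:{1,2,4,8,16}  Σf=1+16+256+4096+65536=69905
d|30:{30,15,10,6,5,3,2,1}  Σf=810000+50625+10000+1296+625+81+16+1=872644
q^35  k|35↦f(k): 1:1 5:625 7:2401 35:1500625  a_35=1503652
q^38  k|38↦f(k): 38:2085136 19:130321 2:16 1:1  a_38=2215474
d|44:{1,2,4,11,22,44}  Σf=1+16+256+14641+234256+3748096=3997266
d|45:{1,3,5,9,15,45}  Σf=1+81+625+6561+50625+4100625=4158518

69905, 872644, 1503652, 2215474, 3997266, 4158518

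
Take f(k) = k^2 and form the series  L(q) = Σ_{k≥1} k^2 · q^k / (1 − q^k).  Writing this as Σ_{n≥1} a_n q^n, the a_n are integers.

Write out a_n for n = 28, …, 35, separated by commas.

1050, 842, 1300, 962, 1365, 1220, 1450, 1300

d|28:{1,2,4,7,14,28}  Σf=1+4+16+49+196+784=1050
[q^29] f(1)=1,f(29)=841 ⇒ 842
d|30:{1,2,3,5,6,10,15,30}  Σf=1+4+9+25+36+100+225+900=1300
[q^31] f(31)=961,f(1)=1 ⇒ 962
q^32  k|32↦f(k): 1:1 2:4 4:16 8:64 16:256 32:1024  a_32=1365
[q^33] f(1)=1,f(3)=9,f(11)=121,f(33)=1089 ⇒ 1220
q^34  k|34↦f(k): 34:1156 17:289 2:4 1:1  a_34=1450
d|35:{1,5,7,35}  Σf=1+25+49+1225=1300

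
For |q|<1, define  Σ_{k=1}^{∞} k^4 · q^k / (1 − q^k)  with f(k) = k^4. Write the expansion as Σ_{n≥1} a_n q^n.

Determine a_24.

[q^24] f(24)=331776,f(12)=20736,f(8)=4096,f(6)=1296,f(4)=256,f(3)=81,f(2)=16,f(1)=1 ⇒ 358258

a_24 = 358258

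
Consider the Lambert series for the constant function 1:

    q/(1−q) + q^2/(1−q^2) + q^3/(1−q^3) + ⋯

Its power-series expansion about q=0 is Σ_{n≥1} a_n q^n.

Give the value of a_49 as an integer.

a_49 = 3

q^49  k|49↦f(k): 1:1 7:1 49:1  a_49=3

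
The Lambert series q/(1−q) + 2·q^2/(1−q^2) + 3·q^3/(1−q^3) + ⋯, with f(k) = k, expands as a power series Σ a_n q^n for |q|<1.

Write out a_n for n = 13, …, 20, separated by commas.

d|13:{13,1}  Σf=13+1=14
q^14  k|14↦f(k): 14:14 7:7 2:2 1:1  a_14=24
q^15  k|15↦f(k): 1:1 3:3 5:5 15:15  a_15=24
n=16: 16·1 8·2 4·4 2·8 1·16  f→[16+8+4+2+1]=31
[q^17] f(1)=1,f(17)=17 ⇒ 18
[q^18] f(1)=1,f(2)=2,f(3)=3,f(6)=6,f(9)=9,f(18)=18 ⇒ 39
d|19:{19,1}  Σf=19+1=20
[q^20] f(1)=1,f(2)=2,f(4)=4,f(5)=5,f(10)=10,f(20)=20 ⇒ 42

14, 24, 24, 31, 18, 39, 20, 42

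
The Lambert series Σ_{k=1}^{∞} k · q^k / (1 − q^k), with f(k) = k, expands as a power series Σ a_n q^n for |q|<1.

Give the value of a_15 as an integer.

a_15 = 24

[q^15] f(15)=15,f(5)=5,f(3)=3,f(1)=1 ⇒ 24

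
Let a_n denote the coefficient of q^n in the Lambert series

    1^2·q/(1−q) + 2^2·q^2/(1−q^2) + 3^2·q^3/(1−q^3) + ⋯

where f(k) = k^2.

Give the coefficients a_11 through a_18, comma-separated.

122, 210, 170, 250, 260, 341, 290, 455

q^11  k|11↦f(k): 11:121 1:1  a_11=122
n=12: 12·1 6·2 4·3 3·4 2·6 1·12  f→[144+36+16+9+4+1]=210
[q^13] f(1)=1,f(13)=169 ⇒ 170
[q^14] f(14)=196,f(7)=49,f(2)=4,f(1)=1 ⇒ 250
q^15  k|15↦f(k): 15:225 5:25 3:9 1:1  a_15=260
q^16  k|16↦f(k): 1:1 2:4 4:16 8:64 16:256  a_16=341
d|17:{1,17}  Σf=1+289=290
n=18: 18·1 9·2 6·3 3·6 2·9 1·18  f→[324+81+36+9+4+1]=455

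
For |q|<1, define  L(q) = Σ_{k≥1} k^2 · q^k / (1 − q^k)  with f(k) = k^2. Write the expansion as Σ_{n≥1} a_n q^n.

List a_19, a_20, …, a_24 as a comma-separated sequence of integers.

362, 546, 500, 610, 530, 850

q^19  k|19↦f(k): 1:1 19:361  a_19=362
d|20:{20,10,5,4,2,1}  Σf=400+100+25+16+4+1=546
n=21: 1·21 3·7 7·3 21·1  f→[1+9+49+441]=500
n=22: 22·1 11·2 2·11 1·22  f→[484+121+4+1]=610
d|23:{23,1}  Σf=529+1=530
n=24: 24·1 12·2 8·3 6·4 4·6 3·8 2·12 1·24  f→[576+144+64+36+16+9+4+1]=850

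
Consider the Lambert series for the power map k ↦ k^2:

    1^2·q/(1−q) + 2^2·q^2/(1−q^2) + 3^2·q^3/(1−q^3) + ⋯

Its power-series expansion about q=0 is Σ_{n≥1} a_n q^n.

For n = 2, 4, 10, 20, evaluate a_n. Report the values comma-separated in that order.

n=2: 1·2 2·1  f→[1+4]=5
[q^4] f(1)=1,f(2)=4,f(4)=16 ⇒ 21
q^10  k|10↦f(k): 1:1 2:4 5:25 10:100  a_10=130
[q^20] f(20)=400,f(10)=100,f(5)=25,f(4)=16,f(2)=4,f(1)=1 ⇒ 546

5, 21, 130, 546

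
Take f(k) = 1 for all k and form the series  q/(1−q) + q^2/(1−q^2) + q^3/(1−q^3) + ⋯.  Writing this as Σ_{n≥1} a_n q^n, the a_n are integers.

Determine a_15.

[q^15] f(1)=1,f(3)=1,f(5)=1,f(15)=1 ⇒ 4

a_15 = 4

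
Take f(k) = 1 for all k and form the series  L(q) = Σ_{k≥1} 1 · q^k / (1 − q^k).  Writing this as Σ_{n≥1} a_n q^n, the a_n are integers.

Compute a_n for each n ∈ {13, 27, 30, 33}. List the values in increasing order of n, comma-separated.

2, 4, 8, 4

[q^13] f(13)=1,f(1)=1 ⇒ 2
[q^27] f(1)=1,f(3)=1,f(9)=1,f(27)=1 ⇒ 4
d|30:{1,2,3,5,6,10,15,30}  Σf=1+1+1+1+1+1+1+1=8
n=33: 33·1 11·3 3·11 1·33  f→[1+1+1+1]=4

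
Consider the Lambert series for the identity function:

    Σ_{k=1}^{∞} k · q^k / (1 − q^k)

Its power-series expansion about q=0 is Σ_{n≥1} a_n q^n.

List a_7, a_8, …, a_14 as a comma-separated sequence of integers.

8, 15, 13, 18, 12, 28, 14, 24

q^7  k|7↦f(k): 7:7 1:1  a_7=8
d|8:{1,2,4,8}  Σf=1+2+4+8=15
[q^9] f(9)=9,f(3)=3,f(1)=1 ⇒ 13
[q^10] f(1)=1,f(2)=2,f(5)=5,f(10)=10 ⇒ 18
n=11: 1·11 11·1  f→[1+11]=12
n=12: 12·1 6·2 4·3 3·4 2·6 1·12  f→[12+6+4+3+2+1]=28
[q^13] f(13)=13,f(1)=1 ⇒ 14
d|14:{14,7,2,1}  Σf=14+7+2+1=24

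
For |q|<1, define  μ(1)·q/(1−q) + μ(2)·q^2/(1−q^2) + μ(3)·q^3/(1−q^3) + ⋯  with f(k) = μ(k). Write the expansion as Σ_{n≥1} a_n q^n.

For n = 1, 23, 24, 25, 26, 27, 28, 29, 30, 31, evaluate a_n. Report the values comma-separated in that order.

n=1: 1·1  μ→[1]=1
n=23: 1·23 23·1  μ→[1+(-1)]=0
n=24: 1·24 2·12 3·8 4·6 6·4 8·3 12·2 24·1  μ→[1+(-1)+(-1)+0+1+0+0+0]=0
[q^25] μ(1)=1,μ(5)=-1,μ(25)=0 ⇒ 0
q^26  k|26↦μ(k): 26:1 13:-1 2:-1 1:1  a_26=0
q^27  k|27↦μ(k): 27:0 9:0 3:-1 1:1  a_27=0
d|28:{28,14,7,4,2,1}  Σμ=0+1+(-1)+0+(-1)+1=0
q^29  k|29↦μ(k): 1:1 29:-1  a_29=0
d|30:{1,2,3,5,6,10,15,30}  Σμ=1+(-1)+(-1)+(-1)+1+1+1+(-1)=0
d|31:{31,1}  Σμ=(-1)+1=0

1, 0, 0, 0, 0, 0, 0, 0, 0, 0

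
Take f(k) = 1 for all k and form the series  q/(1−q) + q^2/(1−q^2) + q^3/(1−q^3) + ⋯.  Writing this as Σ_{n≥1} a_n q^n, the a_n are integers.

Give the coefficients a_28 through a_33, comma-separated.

[q^28] f(1)=1,f(2)=1,f(4)=1,f(7)=1,f(14)=1,f(28)=1 ⇒ 6
d|29:{29,1}  Σf=1+1=2
d|30:{30,15,10,6,5,3,2,1}  Σf=1+1+1+1+1+1+1+1=8
n=31: 1·31 31·1  f→[1+1]=2
q^32  k|32↦f(k): 1:1 2:1 4:1 8:1 16:1 32:1  a_32=6
[q^33] f(33)=1,f(11)=1,f(3)=1,f(1)=1 ⇒ 4

6, 2, 8, 2, 6, 4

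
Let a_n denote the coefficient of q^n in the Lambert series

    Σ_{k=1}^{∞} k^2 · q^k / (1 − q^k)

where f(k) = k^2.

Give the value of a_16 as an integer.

a_16 = 341

n=16: 1·16 2·8 4·4 8·2 16·1  f→[1+4+16+64+256]=341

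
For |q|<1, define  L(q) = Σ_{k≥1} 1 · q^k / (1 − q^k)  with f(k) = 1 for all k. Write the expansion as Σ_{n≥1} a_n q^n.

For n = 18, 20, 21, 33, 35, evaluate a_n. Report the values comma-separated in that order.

n=18: 1·18 2·9 3·6 6·3 9·2 18·1  f→[1+1+1+1+1+1]=6
[q^20] f(20)=1,f(10)=1,f(5)=1,f(4)=1,f(2)=1,f(1)=1 ⇒ 6
n=21: 21·1 7·3 3·7 1·21  f→[1+1+1+1]=4
q^33  k|33↦f(k): 33:1 11:1 3:1 1:1  a_33=4
d|35:{1,5,7,35}  Σf=1+1+1+1=4

6, 6, 4, 4, 4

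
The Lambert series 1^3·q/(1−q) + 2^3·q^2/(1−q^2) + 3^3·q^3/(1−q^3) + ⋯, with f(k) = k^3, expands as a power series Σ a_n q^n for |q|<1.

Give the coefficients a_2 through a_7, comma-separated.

9, 28, 73, 126, 252, 344

n=2: 1·2 2·1  f→[1+8]=9
q^3  k|3↦f(k): 3:27 1:1  a_3=28
q^4  k|4↦f(k): 1:1 2:8 4:64  a_4=73
d|5:{5,1}  Σf=125+1=126
n=6: 1·6 2·3 3·2 6·1  f→[1+8+27+216]=252
[q^7] f(1)=1,f(7)=343 ⇒ 344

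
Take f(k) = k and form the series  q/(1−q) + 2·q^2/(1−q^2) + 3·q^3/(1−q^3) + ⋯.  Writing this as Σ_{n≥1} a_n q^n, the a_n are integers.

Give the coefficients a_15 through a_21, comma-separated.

24, 31, 18, 39, 20, 42, 32

d|15:{1,3,5,15}  Σf=1+3+5+15=24
n=16: 1·16 2·8 4·4 8·2 16·1  f→[1+2+4+8+16]=31
d|17:{1,17}  Σf=1+17=18
q^18  k|18↦f(k): 18:18 9:9 6:6 3:3 2:2 1:1  a_18=39
d|19:{19,1}  Σf=19+1=20
q^20  k|20↦f(k): 1:1 2:2 4:4 5:5 10:10 20:20  a_20=42
q^21  k|21↦f(k): 21:21 7:7 3:3 1:1  a_21=32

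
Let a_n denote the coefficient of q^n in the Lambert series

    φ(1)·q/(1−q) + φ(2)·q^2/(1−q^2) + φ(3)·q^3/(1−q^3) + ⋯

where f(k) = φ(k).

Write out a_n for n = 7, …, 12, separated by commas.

[q^7] φ(1)=1,φ(7)=6 ⇒ 7
q^8  k|8↦φ(k): 1:1 2:1 4:2 8:4  a_8=8
q^9  k|9↦φ(k): 1:1 3:2 9:6  a_9=9
n=10: 1·10 2·5 5·2 10·1  φ→[1+1+4+4]=10
q^11  k|11↦φ(k): 11:10 1:1  a_11=11
q^12  k|12↦φ(k): 1:1 2:1 3:2 4:2 6:2 12:4  a_12=12

7, 8, 9, 10, 11, 12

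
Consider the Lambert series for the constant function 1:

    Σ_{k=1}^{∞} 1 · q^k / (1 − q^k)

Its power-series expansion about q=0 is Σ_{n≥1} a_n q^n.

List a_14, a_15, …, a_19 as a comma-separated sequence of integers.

4, 4, 5, 2, 6, 2

[q^14] f(1)=1,f(2)=1,f(7)=1,f(14)=1 ⇒ 4
d|15:{15,5,3,1}  Σf=1+1+1+1=4
n=16: 1·16 2·8 4·4 8·2 16·1  f→[1+1+1+1+1]=5
d|17:{1,17}  Σf=1+1=2
q^18  k|18↦f(k): 18:1 9:1 6:1 3:1 2:1 1:1  a_18=6
n=19: 19·1 1·19  f→[1+1]=2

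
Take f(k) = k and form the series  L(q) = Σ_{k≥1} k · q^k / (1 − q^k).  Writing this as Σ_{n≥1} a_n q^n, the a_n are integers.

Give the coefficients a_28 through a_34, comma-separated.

[q^28] f(1)=1,f(2)=2,f(4)=4,f(7)=7,f(14)=14,f(28)=28 ⇒ 56
d|29:{29,1}  Σf=29+1=30
[q^30] f(1)=1,f(2)=2,f(3)=3,f(5)=5,f(6)=6,f(10)=10,f(15)=15,f(30)=30 ⇒ 72
d|31:{31,1}  Σf=31+1=32
[q^32] f(1)=1,f(2)=2,f(4)=4,f(8)=8,f(16)=16,f(32)=32 ⇒ 63
q^33  k|33↦f(k): 1:1 3:3 11:11 33:33  a_33=48
q^34  k|34↦f(k): 34:34 17:17 2:2 1:1  a_34=54

56, 30, 72, 32, 63, 48, 54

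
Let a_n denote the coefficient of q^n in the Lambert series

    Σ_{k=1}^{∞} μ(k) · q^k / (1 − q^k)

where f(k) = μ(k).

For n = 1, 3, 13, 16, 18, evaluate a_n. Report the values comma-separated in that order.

n=1: 1·1  μ→[1]=1
q^3  k|3↦μ(k): 1:1 3:-1  a_3=0
d|13:{1,13}  Σμ=1+(-1)=0
[q^16] μ(16)=0,μ(8)=0,μ(4)=0,μ(2)=-1,μ(1)=1 ⇒ 0
n=18: 18·1 9·2 6·3 3·6 2·9 1·18  μ→[0+0+1+(-1)+(-1)+1]=0

1, 0, 0, 0, 0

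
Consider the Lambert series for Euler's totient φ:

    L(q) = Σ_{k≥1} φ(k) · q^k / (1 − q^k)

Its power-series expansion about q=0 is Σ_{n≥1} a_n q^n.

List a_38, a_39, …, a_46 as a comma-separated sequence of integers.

q^38  k|38↦φ(k): 1:1 2:1 19:18 38:18  a_38=38
d|39:{39,13,3,1}  Σφ=24+12+2+1=39
q^40  k|40↦φ(k): 1:1 2:1 4:2 5:4 8:4 10:4 20:8 40:16  a_40=40
[q^41] φ(41)=40,φ(1)=1 ⇒ 41
n=42: 1·42 2·21 3·14 6·7 7·6 14·3 21·2 42·1  φ→[1+1+2+2+6+6+12+12]=42
n=43: 43·1 1·43  φ→[42+1]=43
d|44:{1,2,4,11,22,44}  Σφ=1+1+2+10+10+20=44
[q^45] φ(45)=24,φ(15)=8,φ(9)=6,φ(5)=4,φ(3)=2,φ(1)=1 ⇒ 45
[q^46] φ(1)=1,φ(2)=1,φ(23)=22,φ(46)=22 ⇒ 46

38, 39, 40, 41, 42, 43, 44, 45, 46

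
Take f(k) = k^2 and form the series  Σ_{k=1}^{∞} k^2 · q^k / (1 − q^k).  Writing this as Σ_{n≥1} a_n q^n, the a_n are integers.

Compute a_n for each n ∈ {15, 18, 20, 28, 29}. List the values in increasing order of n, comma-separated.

260, 455, 546, 1050, 842

[q^15] f(15)=225,f(5)=25,f(3)=9,f(1)=1 ⇒ 260
q^18  k|18↦f(k): 1:1 2:4 3:9 6:36 9:81 18:324  a_18=455
[q^20] f(20)=400,f(10)=100,f(5)=25,f(4)=16,f(2)=4,f(1)=1 ⇒ 546
d|28:{28,14,7,4,2,1}  Σf=784+196+49+16+4+1=1050
d|29:{29,1}  Σf=841+1=842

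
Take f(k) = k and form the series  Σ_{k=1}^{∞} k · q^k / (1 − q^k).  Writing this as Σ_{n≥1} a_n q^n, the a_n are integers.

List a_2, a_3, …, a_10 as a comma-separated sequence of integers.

[q^2] f(1)=1,f(2)=2 ⇒ 3
q^3  k|3↦f(k): 1:1 3:3  a_3=4
q^4  k|4↦f(k): 4:4 2:2 1:1  a_4=7
d|5:{5,1}  Σf=5+1=6
d|6:{1,2,3,6}  Σf=1+2+3+6=12
[q^7] f(7)=7,f(1)=1 ⇒ 8
q^8  k|8↦f(k): 8:8 4:4 2:2 1:1  a_8=15
q^9  k|9↦f(k): 1:1 3:3 9:9  a_9=13
n=10: 1·10 2·5 5·2 10·1  f→[1+2+5+10]=18

3, 4, 7, 6, 12, 8, 15, 13, 18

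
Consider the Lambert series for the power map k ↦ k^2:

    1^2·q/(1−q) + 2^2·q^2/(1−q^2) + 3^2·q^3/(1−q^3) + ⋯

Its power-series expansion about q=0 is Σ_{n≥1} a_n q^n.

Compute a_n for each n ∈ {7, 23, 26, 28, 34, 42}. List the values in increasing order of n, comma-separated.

50, 530, 850, 1050, 1450, 2500

d|7:{1,7}  Σf=1+49=50
q^23  k|23↦f(k): 23:529 1:1  a_23=530
q^26  k|26↦f(k): 1:1 2:4 13:169 26:676  a_26=850
q^28  k|28↦f(k): 1:1 2:4 4:16 7:49 14:196 28:784  a_28=1050
[q^34] f(34)=1156,f(17)=289,f(2)=4,f(1)=1 ⇒ 1450
d|42:{42,21,14,7,6,3,2,1}  Σf=1764+441+196+49+36+9+4+1=2500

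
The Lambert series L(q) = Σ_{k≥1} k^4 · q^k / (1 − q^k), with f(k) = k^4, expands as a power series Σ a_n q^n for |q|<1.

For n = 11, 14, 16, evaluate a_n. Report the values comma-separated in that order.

14642, 40834, 69905

d|11:{11,1}  Σf=14641+1=14642
q^14  k|14↦f(k): 14:38416 7:2401 2:16 1:1  a_14=40834
[q^16] f(16)=65536,f(8)=4096,f(4)=256,f(2)=16,f(1)=1 ⇒ 69905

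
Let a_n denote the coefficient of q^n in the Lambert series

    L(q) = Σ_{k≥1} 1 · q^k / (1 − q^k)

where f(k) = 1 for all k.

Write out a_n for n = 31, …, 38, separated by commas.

2, 6, 4, 4, 4, 9, 2, 4

q^31  k|31↦f(k): 31:1 1:1  a_31=2
n=32: 1·32 2·16 4·8 8·4 16·2 32·1  f→[1+1+1+1+1+1]=6
n=33: 33·1 11·3 3·11 1·33  f→[1+1+1+1]=4
d|34:{34,17,2,1}  Σf=1+1+1+1=4
[q^35] f(1)=1,f(5)=1,f(7)=1,f(35)=1 ⇒ 4
[q^36] f(1)=1,f(2)=1,f(3)=1,f(4)=1,f(6)=1,f(9)=1,f(12)=1,f(18)=1,f(36)=1 ⇒ 9
d|37:{1,37}  Σf=1+1=2
n=38: 38·1 19·2 2·19 1·38  f→[1+1+1+1]=4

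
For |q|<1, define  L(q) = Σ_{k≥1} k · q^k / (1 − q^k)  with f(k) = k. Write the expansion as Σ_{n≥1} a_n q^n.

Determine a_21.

[q^21] f(21)=21,f(7)=7,f(3)=3,f(1)=1 ⇒ 32

a_21 = 32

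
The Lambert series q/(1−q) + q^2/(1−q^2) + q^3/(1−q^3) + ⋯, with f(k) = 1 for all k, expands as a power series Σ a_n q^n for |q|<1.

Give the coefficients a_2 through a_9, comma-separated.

[q^2] f(1)=1,f(2)=1 ⇒ 2
n=3: 1·3 3·1  f→[1+1]=2
d|4:{4,2,1}  Σf=1+1+1=3
d|5:{5,1}  Σf=1+1=2
d|6:{1,2,3,6}  Σf=1+1+1+1=4
q^7  k|7↦f(k): 1:1 7:1  a_7=2
[q^8] f(8)=1,f(4)=1,f(2)=1,f(1)=1 ⇒ 4
d|9:{1,3,9}  Σf=1+1+1=3

2, 2, 3, 2, 4, 2, 4, 3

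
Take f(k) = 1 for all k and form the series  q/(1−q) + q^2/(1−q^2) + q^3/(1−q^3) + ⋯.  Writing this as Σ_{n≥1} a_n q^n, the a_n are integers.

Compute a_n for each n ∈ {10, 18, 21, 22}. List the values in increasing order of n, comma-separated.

d|10:{10,5,2,1}  Σf=1+1+1+1=4
[q^18] f(1)=1,f(2)=1,f(3)=1,f(6)=1,f(9)=1,f(18)=1 ⇒ 6
[q^21] f(1)=1,f(3)=1,f(7)=1,f(21)=1 ⇒ 4
q^22  k|22↦f(k): 22:1 11:1 2:1 1:1  a_22=4

4, 6, 4, 4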